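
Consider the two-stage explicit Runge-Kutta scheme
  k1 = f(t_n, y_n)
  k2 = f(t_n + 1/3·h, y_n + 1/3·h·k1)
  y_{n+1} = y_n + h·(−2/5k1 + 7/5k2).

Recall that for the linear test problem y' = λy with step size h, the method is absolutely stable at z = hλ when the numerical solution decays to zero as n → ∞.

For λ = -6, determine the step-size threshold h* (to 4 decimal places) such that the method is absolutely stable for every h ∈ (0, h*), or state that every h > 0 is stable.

On y'=λy, z=hλ:
  k1=λy_n ⇒ h·k1=z·y_n;  k2=λ(1+1/3z)y_n ⇒ h·k2=z(1+1/3z)y_n
  y_{n+1}/y_n = 1 − 2/5z + 7/5z(1+1/3z) = 1 + z + 7/15z²
  so R(z) = 1 + z + 7/15z².

Solve |R(x)|<1 on ℝ⁻.
x=-0.58: |R|=0.5770
R=1: x+7/15x²=0 ⇒ x=−15/7=-2.1429; min R=1−1/(4·7/15)=0.4643>−1
Confirm numerically:
  x=-1.866: |R|=0.75891 <1
  x=-1.684: |R|=0.63940 <1
  x=-1.029: |R|=0.46513 <1
  x=-2.374: |R|=1.25608 >1
  x=-2.294: |R|=1.16180 >1
  x=-2.172: |R|=1.02954 >1
Stable set (-2.1429, 0).

(-2.1429,0); λ=-6 ⇒ h* = (15/7)/6 = 0.3571.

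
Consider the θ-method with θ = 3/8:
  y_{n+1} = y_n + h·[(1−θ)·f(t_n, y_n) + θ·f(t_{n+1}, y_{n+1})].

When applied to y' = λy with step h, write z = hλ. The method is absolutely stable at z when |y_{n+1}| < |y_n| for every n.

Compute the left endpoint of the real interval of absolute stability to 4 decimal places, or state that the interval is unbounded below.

z* = -8.0000.

With y'=λy (z=hλ):
  y_{n+1} = y_n + z·[5/8·y_n + 3/8·y_{n+1}] ⇒ (1 − 3/8z)y_{n+1} = (1 + 5/8z)y_n
  R(z) = (1 + 5/8z)/(1 − 3/8z).

Solve |R(x)|<1 on ℝ⁻.
x=-1.6: |R|=0.0000
R=−1: 1+5/8x = −1+3/8x ⇒ -1/4x=2 ⇒ x=2/(-1/4)=-8.0000
Confirm numerically:
  x=-7.641: |R|=0.97678 <1
  x=-5.765: |R|=0.82329 <1
  x=-3.414: |R|=0.49720 <1
  x=-8.539: |R|=1.03207 >1
  x=-8.272: |R|=1.01658 >1
  x=-8.078: |R|=1.00484 >1
Stable set (-8.0000, 0).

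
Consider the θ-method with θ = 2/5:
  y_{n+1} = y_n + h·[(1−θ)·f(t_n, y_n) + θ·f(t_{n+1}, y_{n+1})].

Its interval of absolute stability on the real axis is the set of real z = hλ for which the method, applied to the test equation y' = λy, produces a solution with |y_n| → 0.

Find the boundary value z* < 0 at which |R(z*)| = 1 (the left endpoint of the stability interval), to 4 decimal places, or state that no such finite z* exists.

z* = -10.0000.

Test eqn y'=λy, z=hλ:
  y_{n+1} = y_n + z·[3/5·y_n + 2/5·y_{n+1}] ⇒ (1 − 2/5z)y_{n+1} = (1 + 3/5z)y_n
  Hence R(z) = (1 + 3/5z)/(1 − 2/5z).

Solve |R(x)|<1 on ℝ⁻.
x=-1.33: |R|=0.1319
R=−1: 1+3/5x = −1+2/5x ⇒ -1/5x=2 ⇒ x=2/(-1/5)=-10.0000
Confirm numerically:
  x=-9.014: |R|=0.95718 <1
  x=-7.473: |R|=0.87331 <1
  x=-6.210: |R|=0.78243 <1
  x=-10.335: |R|=1.01305 >1
  x=-10.084: |R|=1.00334 >1
Interval (-10.0000, 0).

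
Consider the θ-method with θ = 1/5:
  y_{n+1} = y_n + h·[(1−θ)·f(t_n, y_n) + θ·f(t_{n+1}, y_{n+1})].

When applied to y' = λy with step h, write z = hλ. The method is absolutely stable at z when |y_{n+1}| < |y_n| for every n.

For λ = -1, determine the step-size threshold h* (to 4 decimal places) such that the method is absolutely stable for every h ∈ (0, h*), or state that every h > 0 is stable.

(-3.3333,0); λ=-1 ⇒ h* = (10/3)/1 = 3.3333.

Test eqn y'=λy, z=hλ:
  y_{n+1} = y_n + z·[4/5·y_n + 1/5·y_{n+1}] ⇒ (1 − 1/5z)y_{n+1} = (1 + 4/5z)y_n
  Hence R(z) = (1 + 4/5z)/(1 − 1/5z).

Boundary: |R(x)|=1, x<0.
x=-0.39: |R|=0.6382
R=−1: 1+4/5x = −1+1/5x ⇒ -3/5x=2 ⇒ x=2/(-3/5)=-3.3333
Confirm numerically:
  x=-3.094: |R|=0.91129 <1
  x=-2.853: |R|=0.81650 <1
  x=-2.829: |R|=0.80674 <1
  x=-3.879: |R|=1.18437 >1
  x=-3.806: |R|=1.16103 >1
  x=-3.535: |R|=1.07088 >1
So |R|<1 on (-3.3333, 0).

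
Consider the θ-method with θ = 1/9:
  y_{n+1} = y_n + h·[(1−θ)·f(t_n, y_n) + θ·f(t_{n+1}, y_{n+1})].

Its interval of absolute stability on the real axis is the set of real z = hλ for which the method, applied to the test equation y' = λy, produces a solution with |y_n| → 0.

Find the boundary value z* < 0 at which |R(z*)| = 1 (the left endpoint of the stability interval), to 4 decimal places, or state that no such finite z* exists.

Set f=λy, z=hλ:
  y_{n+1} = y_n + z·[8/9·y_n + 1/9·y_{n+1}] ⇒ (1 − 1/9z)y_{n+1} = (1 + 8/9z)y_n
  R(z) = (1 + 8/9z)/(1 − 1/9z).

Solve |R(x)|<1 on ℝ⁻.
x=-0.86: |R|=0.2150
R=−1: 1+8/9x = −1+1/9x ⇒ -7/9x=2 ⇒ x=2/(-7/9)=-2.5714
Confirm numerically:
  x=-2.103: |R|=0.70467 <1
  x=-1.643: |R|=0.38936 <1
  x=-1.614: |R|=0.36857 <1
  x=-1.201: |R|=0.05960 <1
  x=-3.125: |R|=1.31959 >1
  x=-3.117: |R|=1.31518 >1
  x=-2.603: |R|=1.01905 >1
So |R|<1 on (-2.5714, 0).

z* = -2.5714.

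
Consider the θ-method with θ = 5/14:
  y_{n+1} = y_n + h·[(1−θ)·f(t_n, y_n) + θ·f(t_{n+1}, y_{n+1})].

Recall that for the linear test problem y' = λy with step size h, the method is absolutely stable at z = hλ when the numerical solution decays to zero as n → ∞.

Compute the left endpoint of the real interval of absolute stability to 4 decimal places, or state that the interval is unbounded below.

On y'=λy, z=hλ:
  y_{n+1} = y_n + z·[9/14·y_n + 5/14·y_{n+1}] ⇒ (1 − 5/14z)y_{n+1} = (1 + 9/14z)y_n
  ⇒ R(z) = (1 + 9/14z)/(1 − 5/14z).

Boundary: |R(x)|=1, x<0.
x=-0.48: |R|=0.5902
R=−1: 1+9/14x = −1+5/14x ⇒ -2/7x=2 ⇒ x=2/(-2/7)=-7.0000
Confirm numerically:
  x=-6.636: |R|=0.96914 <1
  x=-5.461: |R|=0.85096 <1
  x=-3.866: |R|=0.62388 <1
  x=-2.830: |R|=0.40746 <1
  x=-7.435: |R|=1.03400 >1
  x=-7.144: |R|=1.01158 >1
  x=-7.129: |R|=1.01039 >1
Stable set (-7.0000, 0).

z* = -7.0000.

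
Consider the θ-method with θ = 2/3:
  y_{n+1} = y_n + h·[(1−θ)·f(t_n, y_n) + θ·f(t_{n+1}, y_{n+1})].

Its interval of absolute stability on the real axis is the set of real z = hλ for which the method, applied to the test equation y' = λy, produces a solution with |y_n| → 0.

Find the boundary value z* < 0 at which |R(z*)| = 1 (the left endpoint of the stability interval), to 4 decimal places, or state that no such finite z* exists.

unbounded; (−∞, 0).

With y'=λy (z=hλ):
  y_{n+1} = y_n + z·[1/3·y_n + 2/3·y_{n+1}] ⇒ (1 − 2/3z)y_{n+1} = (1 + 1/3z)y_n
  so R(z) = (1 + 1/3z)/(1 − 2/3z).

Solve |R(x)|<1 on ℝ⁻.
x=-0.81: |R|=0.4740
x=-2: |R|=0.1429
x=-10: |R|=0.3043
x=-100: |R|=0.4778
θ=2/3≥1/2 ⇒ |1+1/3x|<|1−2/3x| ∀x<0 ⇒ interval (−∞,0).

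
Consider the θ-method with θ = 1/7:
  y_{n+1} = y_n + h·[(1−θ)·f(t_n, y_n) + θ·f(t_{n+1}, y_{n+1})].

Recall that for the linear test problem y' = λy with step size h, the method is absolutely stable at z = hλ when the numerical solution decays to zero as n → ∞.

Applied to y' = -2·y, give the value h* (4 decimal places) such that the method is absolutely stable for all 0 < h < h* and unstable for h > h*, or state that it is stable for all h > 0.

(-2.8000,0); λ=-2 ⇒ h* = (14/5)/2 = 1.4000.

On y'=λy, z=hλ:
  y_{n+1} = y_n + z·[6/7·y_n + 1/7·y_{n+1}] ⇒ (1 − 1/7z)y_{n+1} = (1 + 6/7z)y_n
  R(z) = (1 + 6/7z)/(1 − 1/7z).

Boundary: |R(x)|=1, x<0.
x=-1.12: |R|=0.0345
R=−1: 1+6/7x = −1+1/7x ⇒ -5/7x=2 ⇒ x=2/(-5/7)=-2.8000
Confirm numerically:
  x=-2.150: |R|=0.64481 <1
  x=-2.143: |R|=0.64071 <1
  x=-1.849: |R|=0.46265 <1
  x=-3.317: |R|=1.25056 >1
  x=-2.979: |R|=1.08969 >1
So |R|<1 on (-2.8000, 0).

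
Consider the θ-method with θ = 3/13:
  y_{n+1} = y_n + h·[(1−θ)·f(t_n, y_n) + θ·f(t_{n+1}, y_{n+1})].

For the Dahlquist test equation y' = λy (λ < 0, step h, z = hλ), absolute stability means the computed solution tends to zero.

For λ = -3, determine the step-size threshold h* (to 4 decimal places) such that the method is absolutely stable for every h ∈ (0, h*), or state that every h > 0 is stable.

Test eqn y'=λy, z=hλ:
  y_{n+1} = y_n + z·[10/13·y_n + 3/13·y_{n+1}] ⇒ (1 − 3/13z)y_{n+1} = (1 + 10/13z)y_n
  Hence R(z) = (1 + 10/13z)/(1 − 3/13z).

Boundary: |R(x)|=1, x<0.
x=-0.31: |R|=0.7107
R=−1: 1+10/13x = −1+3/13x ⇒ -7/13x=2 ⇒ x=2/(-7/13)=-3.7143
Confirm numerically:
  x=-3.678: |R|=0.98943 <1
  x=-3.313: |R|=0.87754 <1
  x=-2.141: |R|=0.43299 <1
  x=-1.558: |R|=0.14598 <1
  x=-4.037: |R|=1.08996 >1
  x=-3.784: |R|=1.02004 >1
Interval (-3.7143, 0).

(-3.7143,0); λ=-3 ⇒ h* = (26/7)/3 = 1.2381.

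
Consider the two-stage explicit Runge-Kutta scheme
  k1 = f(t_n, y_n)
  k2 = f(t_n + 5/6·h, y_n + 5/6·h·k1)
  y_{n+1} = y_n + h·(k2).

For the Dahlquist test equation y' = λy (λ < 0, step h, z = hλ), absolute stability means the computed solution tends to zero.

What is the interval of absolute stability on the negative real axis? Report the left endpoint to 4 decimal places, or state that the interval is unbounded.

z∈(-1.2000,0).

Set f=λy, z=hλ:
  k1=λy_n ⇒ h·k1=z·y_n;  k2=λ(1+5/6z)y_n ⇒ h·k2=z(1+5/6z)y_n
  y_{n+1}/y_n = 1 + z(1+5/6z) = 1 + z + 5/6z²
  so R(z) = 1 + z + 5/6z².

Find x<0 with |R(x)|<1.
x=-1.18: |R|=0.9803
R=1: x+5/6x²=0 ⇒ x=−6/5=-1.2000; min R=1−1/(4·5/6)=0.7000>−1
Confirm numerically:
  x=-1.106: |R|=0.91336 <1
  x=-0.912: |R|=0.78112 <1
  x=-0.796: |R|=0.73201 <1
  x=-1.698: |R|=1.70467 >1
  x=-1.412: |R|=1.24945 >1
  x=-1.376: |R|=1.20181 >1
Interval (-1.2000, 0).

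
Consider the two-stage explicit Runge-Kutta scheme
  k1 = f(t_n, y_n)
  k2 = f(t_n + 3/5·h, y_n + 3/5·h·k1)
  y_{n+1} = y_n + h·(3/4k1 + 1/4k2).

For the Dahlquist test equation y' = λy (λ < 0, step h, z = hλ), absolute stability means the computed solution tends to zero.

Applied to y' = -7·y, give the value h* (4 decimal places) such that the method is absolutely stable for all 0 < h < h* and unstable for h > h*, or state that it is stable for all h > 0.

(-6.6667,0); λ=-7 ⇒ h* = (20/3)/7 = 0.9524.

On y'=λy, z=hλ:
  k1=λy_n ⇒ h·k1=z·y_n;  k2=λ(1+3/5z)y_n ⇒ h·k2=z(1+3/5z)y_n
  y_{n+1}/y_n = 1 + 3/4z + 1/4z(1+3/5z) = 1 + z + 3/20z²
  ⇒ R(z) = 1 + z + 3/20z².

Solve |R(x)|<1 on ℝ⁻.
x=-0.41: |R|=0.6152
R=1: x+3/20x²=0 ⇒ x=−20/3=-6.6667; min R=1−1/(4·3/20)=-0.6667>−1
Confirm numerically:
  x=-5.709: |R|=0.17990 <1
  x=-5.334: |R|=0.06627 <1
  x=-4.222: |R|=0.54821 <1
  x=-2.770: |R|=0.61906 <1
  x=-7.149: |R|=1.51723 >1
  x=-6.818: |R|=1.15477 >1
  x=-6.715: |R|=1.04868 >1
Stable set (-6.6667, 0).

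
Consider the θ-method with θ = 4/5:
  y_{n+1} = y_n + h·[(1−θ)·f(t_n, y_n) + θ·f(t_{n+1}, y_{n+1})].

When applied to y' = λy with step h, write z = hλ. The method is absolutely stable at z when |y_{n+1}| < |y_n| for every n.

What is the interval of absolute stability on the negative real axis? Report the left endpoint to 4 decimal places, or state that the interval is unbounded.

(−∞, 0) — no finite endpoint.

With y'=λy (z=hλ):
  y_{n+1} = y_n + z·[1/5·y_n + 4/5·y_{n+1}] ⇒ (1 − 4/5z)y_{n+1} = (1 + 1/5z)y_n
  ⇒ R(z) = (1 + 1/5z)/(1 − 4/5z).

Need |R(x)|<1, x<0.
x=-1.01: |R|=0.4414
x=-2: |R|=0.2308
x=-10: |R|=0.1111
x=-100: |R|=0.2346
θ=4/5≥1/2 ⇒ |1+1/5x|<|1−4/5x| ∀x<0 ⇒ stable on all of ℝ⁻.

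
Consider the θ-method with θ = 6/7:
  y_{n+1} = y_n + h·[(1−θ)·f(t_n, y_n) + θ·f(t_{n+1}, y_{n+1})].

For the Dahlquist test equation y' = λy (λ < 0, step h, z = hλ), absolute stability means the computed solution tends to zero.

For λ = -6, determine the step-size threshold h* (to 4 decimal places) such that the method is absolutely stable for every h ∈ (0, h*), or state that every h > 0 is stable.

unbounded; (−∞, 0). Any h>0 works for λ=-6.

With y'=λy (z=hλ):
  y_{n+1} = y_n + z·[1/7·y_n + 6/7·y_{n+1}] ⇒ (1 − 6/7z)y_{n+1} = (1 + 1/7z)y_n
  R(z) = (1 + 1/7z)/(1 − 6/7z).

Find x<0 with |R(x)|<1.
x=-1.55: |R|=0.3344
x=-2: |R|=0.2632
x=-10: |R|=0.0448
x=-100: |R|=0.1532
θ=6/7≥1/2 ⇒ |1+1/7x|<|1−6/7x| ∀x<0 ⇒ unbounded interval.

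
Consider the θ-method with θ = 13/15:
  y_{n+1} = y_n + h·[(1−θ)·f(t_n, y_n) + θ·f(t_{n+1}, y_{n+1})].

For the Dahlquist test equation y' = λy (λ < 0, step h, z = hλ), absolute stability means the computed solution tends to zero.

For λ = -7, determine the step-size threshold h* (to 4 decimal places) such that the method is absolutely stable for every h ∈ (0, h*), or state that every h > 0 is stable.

interval (−∞, 0). Any h>0 works for λ=-7.

Test eqn y'=λy, z=hλ:
  y_{n+1} = y_n + z·[2/15·y_n + 13/15·y_{n+1}] ⇒ (1 − 13/15z)y_{n+1} = (1 + 2/15z)y_n
  Hence R(z) = (1 + 2/15z)/(1 − 13/15z).

Boundary: |R(x)|=1, x<0.
x=-0.48: |R|=0.6610
x=-2: |R|=0.2683
x=-10: |R|=0.0345
x=-100: |R|=0.1407
θ=13/15≥1/2 ⇒ |1+2/15x|<|1−13/15x| ∀x<0 ⇒ unbounded interval.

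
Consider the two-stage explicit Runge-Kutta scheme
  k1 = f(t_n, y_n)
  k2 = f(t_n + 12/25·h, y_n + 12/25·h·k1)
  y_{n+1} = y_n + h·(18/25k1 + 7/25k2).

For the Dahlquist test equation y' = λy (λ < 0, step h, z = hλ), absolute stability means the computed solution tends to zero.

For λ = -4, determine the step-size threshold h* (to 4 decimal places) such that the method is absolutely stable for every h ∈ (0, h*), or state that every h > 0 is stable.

With y'=λy (z=hλ):
  k1=λy_n ⇒ h·k1=z·y_n;  k2=λ(1+12/25z)y_n ⇒ h·k2=z(1+12/25z)y_n
  y_{n+1}/y_n = 1 + 18/25z + 7/25z(1+12/25z) = 1 + z + 84/625z²
  R(z) = 1 + z + 84/625z².

Solve |R(x)|<1 on ℝ⁻.
x=-1.34: |R|=0.0987
R=1: x+84/625x²=0 ⇒ x=−625/84=-7.4405; min R=1−1/(4·84/625)=-0.8601>−1
Confirm numerically:
  x=-6.645: |R|=0.28957 <1
  x=-4.116: |R|=0.83907 <1
  x=-3.699: |R|=0.86006 <1
  x=-7.928: |R|=1.51947 >1
  x=-7.810: |R|=1.38788 >1
  x=-7.652: |R|=1.21754 >1
Stable set (-7.4405, 0).

(-7.4405,0); λ=-4 ⇒ h* = (625/84)/4 = 1.8601.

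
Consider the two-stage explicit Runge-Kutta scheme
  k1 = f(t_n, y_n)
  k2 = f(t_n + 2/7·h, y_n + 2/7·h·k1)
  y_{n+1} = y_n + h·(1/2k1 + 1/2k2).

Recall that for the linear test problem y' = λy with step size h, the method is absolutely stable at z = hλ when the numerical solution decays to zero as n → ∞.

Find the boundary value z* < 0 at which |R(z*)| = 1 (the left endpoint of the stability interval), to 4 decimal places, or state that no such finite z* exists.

z* = -7.0000.

Set f=λy, z=hλ:
  k1=λy_n ⇒ h·k1=z·y_n;  k2=λ(1+2/7z)y_n ⇒ h·k2=z(1+2/7z)y_n
  y_{n+1}/y_n = 1 + 1/2z + 1/2z(1+2/7z) = 1 + z + 1/7z²
  Hence R(z) = 1 + z + 1/7z².

Need |R(x)|<1, x<0.
x=-1.16: |R|=0.0322
R=1: x+1/7x²=0 ⇒ x=−7=-7.0000; min R=1−1/(4·1/7)=-0.7500>−1
Confirm numerically:
  x=-6.315: |R|=0.38203 <1
  x=-6.214: |R|=0.30226 <1
  x=-6.048: |R|=0.17747 <1
  x=-7.566: |R|=1.61177 >1
  x=-7.521: |R|=1.55978 >1
  x=-7.077: |R|=1.07785 >1
Stable set (-7.0000, 0).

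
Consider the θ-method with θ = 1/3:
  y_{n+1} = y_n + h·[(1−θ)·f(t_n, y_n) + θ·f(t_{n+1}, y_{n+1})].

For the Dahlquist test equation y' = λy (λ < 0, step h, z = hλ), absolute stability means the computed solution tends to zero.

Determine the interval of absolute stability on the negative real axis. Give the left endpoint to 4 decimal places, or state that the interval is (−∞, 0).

With y'=λy (z=hλ):
  y_{n+1} = y_n + z·[2/3·y_n + 1/3·y_{n+1}] ⇒ (1 − 1/3z)y_{n+1} = (1 + 2/3z)y_n
  Hence R(z) = (1 + 2/3z)/(1 − 1/3z).

Find x<0 with |R(x)|<1.
x=-0.65: |R|=0.4658
R=−1: 1+2/3x = −1+1/3x ⇒ -1/3x=2 ⇒ x=2/(-1/3)=-6.0000
Confirm numerically:
  x=-5.011: |R|=0.87654 <1
  x=-4.731: |R|=0.83586 <1
  x=-4.250: |R|=0.75862 <1
  x=-6.246: |R|=1.02661 >1
  x=-6.113: |R|=1.01240 >1
Interval (-6.0000, 0).

(-6.0000, 0).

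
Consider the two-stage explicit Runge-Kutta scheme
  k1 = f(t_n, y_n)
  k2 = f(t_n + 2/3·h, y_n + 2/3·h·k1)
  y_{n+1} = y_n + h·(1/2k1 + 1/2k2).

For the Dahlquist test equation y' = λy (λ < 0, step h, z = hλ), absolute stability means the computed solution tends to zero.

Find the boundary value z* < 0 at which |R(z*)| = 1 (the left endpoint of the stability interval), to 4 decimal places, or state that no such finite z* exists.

Set f=λy, z=hλ:
  k1=λy_n ⇒ h·k1=z·y_n;  k2=λ(1+2/3z)y_n ⇒ h·k2=z(1+2/3z)y_n
  y_{n+1}/y_n = 1 + 1/2z + 1/2z(1+2/3z) = 1 + z + 1/3z²
  R(z) = 1 + z + 1/3z².

Solve |R(x)|<1 on ℝ⁻.
x=-1.51: |R|=0.2500
R=1: x+1/3x²=0 ⇒ x=−3=-3.0000; min R=1−1/(4·1/3)=0.2500>−1
Confirm numerically:
  x=-2.933: |R|=0.93450 <1
  x=-2.777: |R|=0.79358 <1
  x=-2.401: |R|=0.52060 <1
  x=-1.582: |R|=0.25224 <1
  x=-3.504: |R|=1.58867 >1
  x=-3.331: |R|=1.36752 >1
  x=-3.118: |R|=1.12264 >1
So |R|<1 on (-3.0000, 0).

left endpoint -3.0000.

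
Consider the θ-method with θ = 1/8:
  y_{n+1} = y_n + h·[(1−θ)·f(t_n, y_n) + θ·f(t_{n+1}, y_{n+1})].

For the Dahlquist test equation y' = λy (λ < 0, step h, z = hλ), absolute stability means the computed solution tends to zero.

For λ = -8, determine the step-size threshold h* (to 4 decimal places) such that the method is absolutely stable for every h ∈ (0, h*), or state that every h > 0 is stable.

Test eqn y'=λy, z=hλ:
  y_{n+1} = y_n + z·[7/8·y_n + 1/8·y_{n+1}] ⇒ (1 − 1/8z)y_{n+1} = (1 + 7/8z)y_n
  Hence R(z) = (1 + 7/8z)/(1 − 1/8z).

Find x<0 with |R(x)|<1.
x=-0.68: |R|=0.3733
R=−1: 1+7/8x = −1+1/8x ⇒ -3/4x=2 ⇒ x=2/(-3/4)=-2.6667
Confirm numerically:
  x=-2.163: |R|=0.70265 <1
  x=-2.095: |R|=0.66023 <1
  x=-1.932: |R|=0.55618 <1
  x=-1.784: |R|=0.45871 <1
  x=-3.195: |R|=1.28316 >1
  x=-2.893: |R|=1.12467 >1
Stable set (-2.6667, 0).

(-2.6667,0); λ=-8 ⇒ h* = (8/3)/8 = 0.3333.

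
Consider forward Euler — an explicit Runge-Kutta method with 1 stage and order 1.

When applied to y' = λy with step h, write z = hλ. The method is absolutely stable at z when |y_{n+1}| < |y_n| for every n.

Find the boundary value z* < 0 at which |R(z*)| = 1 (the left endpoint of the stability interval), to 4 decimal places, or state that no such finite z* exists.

left endpoint -2.0000.

On y'=λy, z=hλ:
  order 1, 1-stage ⇒ R(z)=1+z
  (e.g. R(-0.76)=0.24000, |R|=0.24000)

Find x<0 with |R(x)|<1.
x=-0.76: |R|=0.2400
|R(-1.81)|=0.8100 |R(-0.9)|=0.1000 |R(-0.69)|=0.3100
Bisect:
  x_lo=-2.3031 |R|=1.3031  x_hi=-0.1654 |R|=0.8346
  mid=-1.23423 |R|=0.23423 →hi
  mid=-1.76864 |R|=0.76864 →hi
  mid=-2.03585 |R|=1.03585 →lo
  mid=-1.90224 |R|=0.90224 →hi
  mid=-1.96904 |R|=0.96904 →hi
  mid=-2.00244 |R|=1.00244 →lo
  mid=-1.98574 |R|=0.98574 →hi
  mid=-1.99409 |R|=0.99409 →hi
  mid=-1.99827 |R|=0.99827 →hi
  ...
  [-2.00010,-1.99997] ⇒ x*=-2.0000
So |R|<1 on (-2.0000, 0).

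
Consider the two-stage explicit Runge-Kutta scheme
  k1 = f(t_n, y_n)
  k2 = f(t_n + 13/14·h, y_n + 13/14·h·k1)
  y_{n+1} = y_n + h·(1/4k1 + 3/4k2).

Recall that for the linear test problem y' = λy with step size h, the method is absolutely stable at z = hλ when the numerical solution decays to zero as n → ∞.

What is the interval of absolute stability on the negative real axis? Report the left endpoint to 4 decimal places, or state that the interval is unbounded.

z∈(-1.4359,0).

Set f=λy, z=hλ:
  k1=λy_n ⇒ h·k1=z·y_n;  k2=λ(1+13/14z)y_n ⇒ h·k2=z(1+13/14z)y_n
  y_{n+1}/y_n = 1 + 1/4z + 3/4z(1+13/14z) = 1 + z + 39/56z²
  so R(z) = 1 + z + 39/56z².

Boundary: |R(x)|=1, x<0.
x=-1.53: |R|=1.1003
R=1: x+39/56x²=0 ⇒ x=−56/39=-1.4359; min R=1−1/(4·39/56)=0.6410>−1
Confirm numerically:
  x=-1.408: |R|=0.97264 <1
  x=-1.282: |R|=0.86260 <1
  x=-1.052: |R|=0.71874 <1
  x=-1.012: |R|=0.70124 <1
  x=-1.782: |R|=1.42953 >1
  x=-1.573: |R|=1.15019 >1
  x=-1.483: |R|=1.04865 >1
So |R|<1 on (-1.4359, 0).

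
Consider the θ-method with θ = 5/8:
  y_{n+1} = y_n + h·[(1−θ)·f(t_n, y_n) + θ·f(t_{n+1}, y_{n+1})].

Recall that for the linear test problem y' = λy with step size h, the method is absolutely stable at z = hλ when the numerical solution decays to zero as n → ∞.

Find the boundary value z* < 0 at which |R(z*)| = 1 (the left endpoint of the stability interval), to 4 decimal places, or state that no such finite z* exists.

With y'=λy (z=hλ):
  y_{n+1} = y_n + z·[3/8·y_n + 5/8·y_{n+1}] ⇒ (1 − 5/8z)y_{n+1} = (1 + 3/8z)y_n
  so R(z) = (1 + 3/8z)/(1 − 5/8z).

Find x<0 with |R(x)|<1.
x=-0.42: |R|=0.6673
x=-2: |R|=0.1111
x=-10: |R|=0.3793
x=-100: |R|=0.5748
θ=5/8≥1/2 ⇒ |1+3/8x|<|1−5/8x| ∀x<0 ⇒ stable on all of ℝ⁻.

interval (−∞, 0).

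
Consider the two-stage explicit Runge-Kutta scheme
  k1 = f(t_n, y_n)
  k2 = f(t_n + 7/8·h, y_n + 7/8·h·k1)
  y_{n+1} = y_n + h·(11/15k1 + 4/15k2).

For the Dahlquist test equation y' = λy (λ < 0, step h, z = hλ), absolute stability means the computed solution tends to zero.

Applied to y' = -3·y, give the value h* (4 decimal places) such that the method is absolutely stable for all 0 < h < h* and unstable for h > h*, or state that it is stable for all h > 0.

(-4.2857,0); λ=-3 ⇒ h* = (30/7)/3 = 1.4286.

With y'=λy (z=hλ):
  k1=λy_n ⇒ h·k1=z·y_n;  k2=λ(1+7/8z)y_n ⇒ h·k2=z(1+7/8z)y_n
  y_{n+1}/y_n = 1 + 11/15z + 4/15z(1+7/8z) = 1 + z + 7/30z²
  so R(z) = 1 + z + 7/30z².

Find x<0 with |R(x)|<1.
x=-1.12: |R|=0.1727
R=1: x+7/30x²=0 ⇒ x=−30/7=-4.2857; min R=1−1/(4·7/30)=-0.0714>−1
Confirm numerically:
  x=-3.832: |R|=0.59432 <1
  x=-3.082: |R|=0.13437 <1
  x=-2.086: |R|=0.07067 <1
  x=-4.724: |R|=1.48311 >1
  x=-4.553: |R|=1.28396 >1
  x=-4.460: |R|=1.18137 >1
Stable set (-4.2857, 0).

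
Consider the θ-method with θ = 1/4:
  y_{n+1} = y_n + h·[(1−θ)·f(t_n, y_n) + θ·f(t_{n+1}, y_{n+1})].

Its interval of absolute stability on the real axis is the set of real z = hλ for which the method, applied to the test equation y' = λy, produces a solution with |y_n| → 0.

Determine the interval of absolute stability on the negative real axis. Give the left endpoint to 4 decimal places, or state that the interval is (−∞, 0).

On y'=λy, z=hλ:
  y_{n+1} = y_n + z·[3/4·y_n + 1/4·y_{n+1}] ⇒ (1 − 1/4z)y_{n+1} = (1 + 3/4z)y_n
  so R(z) = (1 + 3/4z)/(1 − 1/4z).

Boundary: |R(x)|=1, x<0.
x=-1.33: |R|=0.0019
R=−1: 1+3/4x = −1+1/4x ⇒ -1/2x=2 ⇒ x=2/(-1/2)=-4.0000
Confirm numerically:
  x=-3.920: |R|=0.97980 <1
  x=-3.672: |R|=0.91449 <1
  x=-3.048: |R|=0.72985 <1
  x=-1.786: |R|=0.23470 <1
  x=-4.486: |R|=1.11454 >1
  x=-4.312: |R|=1.07507 >1
  x=-4.182: |R|=1.04449 >1
Stable set (-4.0000, 0).

z∈(-4.0000,0).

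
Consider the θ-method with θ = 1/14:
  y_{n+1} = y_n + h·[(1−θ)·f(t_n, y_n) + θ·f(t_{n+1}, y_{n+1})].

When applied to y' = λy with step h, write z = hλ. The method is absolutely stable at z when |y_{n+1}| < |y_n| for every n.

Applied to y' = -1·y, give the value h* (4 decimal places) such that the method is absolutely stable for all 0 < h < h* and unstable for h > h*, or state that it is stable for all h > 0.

Set f=λy, z=hλ:
  y_{n+1} = y_n + z·[13/14·y_n + 1/14·y_{n+1}] ⇒ (1 − 1/14z)y_{n+1} = (1 + 13/14z)y_n
  R(z) = (1 + 13/14z)/(1 − 1/14z).

Solve |R(x)|<1 on ℝ⁻.
x=-1.12: |R|=0.0370
R=−1: 1+13/14x = −1+1/14x ⇒ -6/7x=2 ⇒ x=2/(-6/7)=-2.3333
Confirm numerically:
  x=-2.102: |R|=0.82760 <1
  x=-1.887: |R|=0.66287 <1
  x=-1.782: |R|=0.58079 <1
  x=-2.911: |R|=1.40991 >1
  x=-2.845: |R|=1.36450 >1
  x=-2.517: |R|=1.13344 >1
Interval (-2.3333, 0).

(-2.3333,0); λ=-1 ⇒ h* = (7/3)/1 = 2.3333.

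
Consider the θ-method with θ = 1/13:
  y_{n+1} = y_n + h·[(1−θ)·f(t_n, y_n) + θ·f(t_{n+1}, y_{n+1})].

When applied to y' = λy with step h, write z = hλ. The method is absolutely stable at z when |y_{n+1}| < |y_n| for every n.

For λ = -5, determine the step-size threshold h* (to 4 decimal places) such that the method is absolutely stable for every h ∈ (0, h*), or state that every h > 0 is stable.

(-2.3636,0); λ=-5 ⇒ h* = (26/11)/5 = 0.4727.

Test eqn y'=λy, z=hλ:
  y_{n+1} = y_n + z·[12/13·y_n + 1/13·y_{n+1}] ⇒ (1 − 1/13z)y_{n+1} = (1 + 12/13z)y_n
  so R(z) = (1 + 12/13z)/(1 − 1/13z).

Need |R(x)|<1, x<0.
x=-1.67: |R|=0.4799
R=−1: 1+12/13x = −1+1/13x ⇒ -11/13x=2 ⇒ x=2/(-11/13)=-2.3636
Confirm numerically:
  x=-2.236: |R|=0.90785 <1
  x=-2.079: |R|=0.79236 <1
  x=-2.046: |R|=0.76778 <1
  x=-2.628: |R|=1.18608 >1
  x=-2.429: |R|=1.04660 >1
So |R|<1 on (-2.3636, 0).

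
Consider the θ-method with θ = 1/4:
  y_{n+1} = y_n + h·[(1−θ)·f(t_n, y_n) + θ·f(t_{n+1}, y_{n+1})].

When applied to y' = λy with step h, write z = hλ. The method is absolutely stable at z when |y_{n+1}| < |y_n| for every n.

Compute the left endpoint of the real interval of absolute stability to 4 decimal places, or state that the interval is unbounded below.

z* = -4.0000.

On y'=λy, z=hλ:
  y_{n+1} = y_n + z·[3/4·y_n + 1/4·y_{n+1}] ⇒ (1 − 1/4z)y_{n+1} = (1 + 3/4z)y_n
  Hence R(z) = (1 + 3/4z)/(1 − 1/4z).

Boundary: |R(x)|=1, x<0.
x=-1.58: |R|=0.1326
R=−1: 1+3/4x = −1+1/4x ⇒ -1/2x=2 ⇒ x=2/(-1/2)=-4.0000
Confirm numerically:
  x=-3.816: |R|=0.95292 <1
  x=-3.444: |R|=0.85062 <1
  x=-3.232: |R|=0.78761 <1
  x=-1.898: |R|=0.28722 <1
  x=-4.498: |R|=1.11720 >1
  x=-4.397: |R|=1.09456 >1
Stable set (-4.0000, 0).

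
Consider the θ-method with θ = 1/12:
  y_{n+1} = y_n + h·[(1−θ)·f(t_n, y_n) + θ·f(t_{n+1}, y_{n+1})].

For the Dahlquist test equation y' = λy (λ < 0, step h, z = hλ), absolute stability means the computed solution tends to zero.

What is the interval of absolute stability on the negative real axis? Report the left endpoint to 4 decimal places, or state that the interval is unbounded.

Test eqn y'=λy, z=hλ:
  y_{n+1} = y_n + z·[11/12·y_n + 1/12·y_{n+1}] ⇒ (1 − 1/12z)y_{n+1} = (1 + 11/12z)y_n
  Hence R(z) = (1 + 11/12z)/(1 − 1/12z).

Need |R(x)|<1, x<0.
x=-1.38: |R|=0.2377
R=−1: 1+11/12x = −1+1/12x ⇒ -5/6x=2 ⇒ x=2/(-5/6)=-2.4000
Confirm numerically:
  x=-2.091: |R|=0.78071 <1
  x=-1.948: |R|=0.67594 <1
  x=-1.340: |R|=0.20540 <1
  x=-0.974: |R|=0.09912 <1
  x=-2.764: |R|=1.24655 >1
  x=-2.527: |R|=1.08742 >1
  x=-2.428: |R|=1.01941 >1
So |R|<1 on (-2.4000, 0).

(-2.4000, 0).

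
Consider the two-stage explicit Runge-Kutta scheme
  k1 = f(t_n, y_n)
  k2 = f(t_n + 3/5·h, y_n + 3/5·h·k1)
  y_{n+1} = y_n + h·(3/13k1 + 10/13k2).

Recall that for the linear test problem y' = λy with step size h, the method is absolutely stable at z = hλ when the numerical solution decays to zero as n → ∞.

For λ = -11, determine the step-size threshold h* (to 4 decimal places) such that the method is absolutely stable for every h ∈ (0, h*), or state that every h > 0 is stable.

(-2.1667,0); λ=-11 ⇒ h* = (13/6)/11 = 0.1970.

With y'=λy (z=hλ):
  k1=λy_n ⇒ h·k1=z·y_n;  k2=λ(1+3/5z)y_n ⇒ h·k2=z(1+3/5z)y_n
  y_{n+1}/y_n = 1 + 3/13z + 10/13z(1+3/5z) = 1 + z + 6/13z²
  so R(z) = 1 + z + 6/13z².

Need |R(x)|<1, x<0.
x=-1.28: |R|=0.4762
R=1: x+6/13x²=0 ⇒ x=−13/6=-2.1667; min R=1−1/(4·6/13)=0.4583>−1
Confirm numerically:
  x=-2.117: |R|=0.95147 <1
  x=-1.943: |R|=0.79942 <1
  x=-1.488: |R|=0.53391 <1
  x=-2.688: |R|=1.64677 >1
  x=-2.686: |R|=1.64381 >1
Interval (-2.1667, 0).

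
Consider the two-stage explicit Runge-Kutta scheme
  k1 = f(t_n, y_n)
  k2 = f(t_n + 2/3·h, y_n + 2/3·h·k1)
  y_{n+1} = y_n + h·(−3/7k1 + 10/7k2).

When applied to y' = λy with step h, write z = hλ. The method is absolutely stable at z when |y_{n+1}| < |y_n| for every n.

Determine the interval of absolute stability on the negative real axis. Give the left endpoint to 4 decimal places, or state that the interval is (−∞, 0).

Set f=λy, z=hλ:
  k1=λy_n ⇒ h·k1=z·y_n;  k2=λ(1+2/3z)y_n ⇒ h·k2=z(1+2/3z)y_n
  y_{n+1}/y_n = 1 − 3/7z + 10/7z(1+2/3z) = 1 + z + 20/21z²
  Hence R(z) = 1 + z + 20/21z².

Solve |R(x)|<1 on ℝ⁻.
x=-1.19: |R|=1.1587
R=1: x+20/21x²=0 ⇒ x=−21/20=-1.0500; min R=1−1/(4·20/21)=0.7375>−1
Confirm numerically:
  x=-0.974: |R|=0.92950 <1
  x=-0.788: |R|=0.80338 <1
  x=-0.754: |R|=0.78744 <1
  x=-0.619: |R|=0.74592 <1
  x=-1.156: |R|=1.11670 >1
  x=-1.108: |R|=1.06120 >1
So |R|<1 on (-1.0500, 0).

(-1.0500, 0).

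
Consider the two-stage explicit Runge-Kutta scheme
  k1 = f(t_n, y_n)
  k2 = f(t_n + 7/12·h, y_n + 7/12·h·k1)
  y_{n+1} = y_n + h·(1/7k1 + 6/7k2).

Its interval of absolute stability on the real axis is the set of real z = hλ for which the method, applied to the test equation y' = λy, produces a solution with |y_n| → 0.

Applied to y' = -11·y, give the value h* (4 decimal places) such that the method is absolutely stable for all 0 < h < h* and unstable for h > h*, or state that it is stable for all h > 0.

With y'=λy (z=hλ):
  k1=λy_n ⇒ h·k1=z·y_n;  k2=λ(1+7/12z)y_n ⇒ h·k2=z(1+7/12z)y_n
  y_{n+1}/y_n = 1 + 1/7z + 6/7z(1+7/12z) = 1 + z + 1/2z²
  so R(z) = 1 + z + 1/2z².

Solve |R(x)|<1 on ℝ⁻.
x=-1.05: |R|=0.5012
R=1: x+1/2x²=0 ⇒ x=−2=-2.0000; min R=1−1/(4·1/2)=0.5000>−1
Confirm numerically:
  x=-1.544: |R|=0.64797 <1
  x=-1.045: |R|=0.50101 <1
  x=-0.888: |R|=0.50627 <1
  x=-2.534: |R|=1.67658 >1
  x=-2.378: |R|=1.44944 >1
  x=-2.185: |R|=1.20211 >1
So |R|<1 on (-2.0000, 0).

(-2.0000,0); λ=-11 ⇒ h* = (2)/11 = 0.1818.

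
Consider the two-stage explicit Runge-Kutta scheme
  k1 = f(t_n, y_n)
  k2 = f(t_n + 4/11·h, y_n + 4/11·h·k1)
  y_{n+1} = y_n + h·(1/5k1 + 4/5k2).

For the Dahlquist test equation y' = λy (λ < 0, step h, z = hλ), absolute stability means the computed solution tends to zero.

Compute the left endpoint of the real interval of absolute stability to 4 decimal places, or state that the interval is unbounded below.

Test eqn y'=λy, z=hλ:
  k1=λy_n ⇒ h·k1=z·y_n;  k2=λ(1+4/11z)y_n ⇒ h·k2=z(1+4/11z)y_n
  y_{n+1}/y_n = 1 + 1/5z + 4/5z(1+4/11z) = 1 + z + 16/55z²
  R(z) = 1 + z + 16/55z².

Find x<0 with |R(x)|<1.
x=-1.15: |R|=0.2347
R=1: x+16/55x²=0 ⇒ x=−55/16=-3.4375; min R=1−1/(4·16/55)=0.1406>−1
Confirm numerically:
  x=-3.297: |R|=0.86524 <1
  x=-1.920: |R|=0.15241 <1
  x=-1.515: |R|=0.15270 <1
  x=-3.721: |R|=1.30688 >1
  x=-3.578: |R|=1.14624 >1
Stable set (-3.4375, 0).

left endpoint -3.4375.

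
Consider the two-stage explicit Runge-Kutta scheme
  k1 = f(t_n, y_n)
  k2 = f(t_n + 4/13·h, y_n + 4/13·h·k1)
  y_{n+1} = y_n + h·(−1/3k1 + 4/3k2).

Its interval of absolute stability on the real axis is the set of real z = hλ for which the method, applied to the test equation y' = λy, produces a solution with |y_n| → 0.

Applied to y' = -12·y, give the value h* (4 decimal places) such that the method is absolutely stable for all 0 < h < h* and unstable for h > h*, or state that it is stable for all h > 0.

(-2.4375,0); λ=-12 ⇒ h* = (39/16)/12 = 0.2031.

Set f=λy, z=hλ:
  k1=λy_n ⇒ h·k1=z·y_n;  k2=λ(1+4/13z)y_n ⇒ h·k2=z(1+4/13z)y_n
  y_{n+1}/y_n = 1 − 1/3z + 4/3z(1+4/13z) = 1 + z + 16/39z²
  so R(z) = 1 + z + 16/39z².

Find x<0 with |R(x)|<1.
x=-1.31: |R|=0.3940
R=1: x+16/39x²=0 ⇒ x=−39/16=-2.4375; min R=1−1/(4·16/39)=0.3906>−1
Confirm numerically:
  x=-2.359: |R|=0.92403 <1
  x=-2.268: |R|=0.84229 <1
  x=-1.529: |R|=0.43011 <1
  x=-2.908: |R|=1.56132 >1
  x=-2.605: |R|=1.17901 >1
  x=-2.592: |R|=1.16429 >1
Stable set (-2.4375, 0).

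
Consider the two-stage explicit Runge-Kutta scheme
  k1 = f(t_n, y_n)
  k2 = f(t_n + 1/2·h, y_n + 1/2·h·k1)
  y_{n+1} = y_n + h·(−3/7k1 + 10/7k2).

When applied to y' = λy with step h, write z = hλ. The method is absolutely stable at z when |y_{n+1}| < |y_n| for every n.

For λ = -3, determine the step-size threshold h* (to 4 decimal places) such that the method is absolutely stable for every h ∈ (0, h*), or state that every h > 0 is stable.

(-1.4000,0); λ=-3 ⇒ h* = (7/5)/3 = 0.4667.

Set f=λy, z=hλ:
  k1=λy_n ⇒ h·k1=z·y_n;  k2=λ(1+1/2z)y_n ⇒ h·k2=z(1+1/2z)y_n
  y_{n+1}/y_n = 1 − 3/7z + 10/7z(1+1/2z) = 1 + z + 5/7z²
  Hence R(z) = 1 + z + 5/7z².

Need |R(x)|<1, x<0.
x=-0.52: |R|=0.6731
R=1: x+5/7x²=0 ⇒ x=−7/5=-1.4000; min R=1−1/(4·5/7)=0.6500>−1
Confirm numerically:
  x=-1.122: |R|=0.77720 <1
  x=-0.927: |R|=0.68681 <1
  x=-0.843: |R|=0.66461 <1
  x=-1.934: |R|=1.73768 >1
  x=-1.849: |R|=1.59300 >1
Stable set (-1.4000, 0).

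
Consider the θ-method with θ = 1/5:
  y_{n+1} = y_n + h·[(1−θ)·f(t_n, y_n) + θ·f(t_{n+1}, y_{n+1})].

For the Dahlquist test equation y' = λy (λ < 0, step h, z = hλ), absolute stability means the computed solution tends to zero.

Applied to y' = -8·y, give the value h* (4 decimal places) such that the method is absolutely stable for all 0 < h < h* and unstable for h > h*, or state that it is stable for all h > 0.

(-3.3333,0); λ=-8 ⇒ h* = (10/3)/8 = 0.4167.

Set f=λy, z=hλ:
  y_{n+1} = y_n + z·[4/5·y_n + 1/5·y_{n+1}] ⇒ (1 − 1/5z)y_{n+1} = (1 + 4/5z)y_n
  so R(z) = (1 + 4/5z)/(1 − 1/5z).

Solve |R(x)|<1 on ℝ⁻.
x=-1.61: |R|=0.2179
R=−1: 1+4/5x = −1+1/5x ⇒ -3/5x=2 ⇒ x=2/(-3/5)=-3.3333
Confirm numerically:
  x=-2.786: |R|=0.78911 <1
  x=-1.519: |R|=0.16506 <1
  x=-1.412: |R|=0.10106 <1
  x=-1.361: |R|=0.06980 <1
  x=-3.787: |R|=1.15489 >1
  x=-3.494: |R|=1.05675 >1
So |R|<1 on (-3.3333, 0).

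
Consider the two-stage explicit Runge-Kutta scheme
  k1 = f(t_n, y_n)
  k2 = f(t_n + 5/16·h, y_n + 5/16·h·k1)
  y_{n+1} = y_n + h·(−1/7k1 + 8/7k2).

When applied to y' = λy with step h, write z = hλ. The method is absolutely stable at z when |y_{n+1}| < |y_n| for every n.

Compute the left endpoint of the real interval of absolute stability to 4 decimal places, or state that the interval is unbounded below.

With y'=λy (z=hλ):
  k1=λy_n ⇒ h·k1=z·y_n;  k2=λ(1+5/16z)y_n ⇒ h·k2=z(1+5/16z)y_n
  y_{n+1}/y_n = 1 − 1/7z + 8/7z(1+5/16z) = 1 + z + 5/14z²
  ⇒ R(z) = 1 + z + 5/14z².

Find x<0 with |R(x)|<1.
x=-0.69: |R|=0.4800
R=1: x+5/14x²=0 ⇒ x=−14/5=-2.8000; min R=1−1/(4·5/14)=0.3000>−1
Confirm numerically:
  x=-2.136: |R|=0.49346 <1
  x=-2.086: |R|=0.46807 <1
  x=-2.075: |R|=0.46272 <1
  x=-1.323: |R|=0.30212 <1
  x=-3.340: |R|=1.64414 >1
  x=-3.323: |R|=1.62069 >1
  x=-3.152: |R|=1.39625 >1
So |R|<1 on (-2.8000, 0).

z* = -2.8000.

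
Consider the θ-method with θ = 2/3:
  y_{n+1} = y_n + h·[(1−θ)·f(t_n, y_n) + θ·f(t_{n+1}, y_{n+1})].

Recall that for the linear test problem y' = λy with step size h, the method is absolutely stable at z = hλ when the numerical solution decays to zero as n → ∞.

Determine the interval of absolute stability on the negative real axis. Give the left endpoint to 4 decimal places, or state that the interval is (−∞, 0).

interval (−∞, 0).

With y'=λy (z=hλ):
  y_{n+1} = y_n + z·[1/3·y_n + 2/3·y_{n+1}] ⇒ (1 − 2/3z)y_{n+1} = (1 + 1/3z)y_n
  so R(z) = (1 + 1/3z)/(1 − 2/3z).

Find x<0 with |R(x)|<1.
x=-0.74: |R|=0.5045
x=-2: |R|=0.1429
x=-10: |R|=0.3043
x=-100: |R|=0.4778
θ=2/3≥1/2 ⇒ |1+1/3x|<|1−2/3x| ∀x<0 ⇒ stable on all of ℝ⁻.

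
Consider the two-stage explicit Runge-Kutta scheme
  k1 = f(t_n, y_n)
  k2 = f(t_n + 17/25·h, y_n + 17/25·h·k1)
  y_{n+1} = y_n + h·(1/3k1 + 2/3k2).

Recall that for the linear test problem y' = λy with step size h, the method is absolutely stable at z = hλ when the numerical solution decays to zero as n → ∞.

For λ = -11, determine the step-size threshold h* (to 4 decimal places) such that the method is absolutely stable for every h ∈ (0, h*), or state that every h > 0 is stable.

On y'=λy, z=hλ:
  k1=λy_n ⇒ h·k1=z·y_n;  k2=λ(1+17/25z)y_n ⇒ h·k2=z(1+17/25z)y_n
  y_{n+1}/y_n = 1 + 1/3z + 2/3z(1+17/25z) = 1 + z + 34/75z²
  so R(z) = 1 + z + 34/75z².

Solve |R(x)|<1 on ℝ⁻.
x=-1.13: |R|=0.4489
R=1: x+34/75x²=0 ⇒ x=−75/34=-2.2059; min R=1−1/(4·34/75)=0.4485>−1
Confirm numerically:
  x=-2.038: |R|=0.84489 <1
  x=-1.705: |R|=0.61285 <1
  x=-1.546: |R|=0.53752 <1
  x=-1.113: |R|=0.44858 <1
  x=-2.376: |R|=1.18324 >1
  x=-2.360: |R|=1.16489 >1
  x=-2.292: |R|=1.08948 >1
Stable set (-2.2059, 0).

(-2.2059,0); λ=-11 ⇒ h* = (75/34)/11 = 0.2005.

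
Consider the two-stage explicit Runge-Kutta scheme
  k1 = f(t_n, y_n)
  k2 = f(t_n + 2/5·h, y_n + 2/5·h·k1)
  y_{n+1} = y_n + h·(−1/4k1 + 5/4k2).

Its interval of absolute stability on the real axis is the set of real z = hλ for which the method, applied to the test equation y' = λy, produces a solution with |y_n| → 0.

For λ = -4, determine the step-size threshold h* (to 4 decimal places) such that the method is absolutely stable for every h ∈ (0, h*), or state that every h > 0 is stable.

On y'=λy, z=hλ:
  k1=λy_n ⇒ h·k1=z·y_n;  k2=λ(1+2/5z)y_n ⇒ h·k2=z(1+2/5z)y_n
  y_{n+1}/y_n = 1 − 1/4z + 5/4z(1+2/5z) = 1 + z + 1/2z²
  R(z) = 1 + z + 1/2z².

Need |R(x)|<1, x<0.
x=-1.6: |R|=0.6800
R=1: x+1/2x²=0 ⇒ x=−2=-2.0000; min R=1−1/(4·1/2)=0.5000>−1
Confirm numerically:
  x=-1.887: |R|=0.89338 <1
  x=-1.681: |R|=0.73188 <1
  x=-1.037: |R|=0.50068 <1
  x=-0.966: |R|=0.50058 <1
  x=-2.295: |R|=1.33851 >1
  x=-2.158: |R|=1.17048 >1
So |R|<1 on (-2.0000, 0).

(-2.0000,0); λ=-4 ⇒ h* = (2)/4 = 0.5000.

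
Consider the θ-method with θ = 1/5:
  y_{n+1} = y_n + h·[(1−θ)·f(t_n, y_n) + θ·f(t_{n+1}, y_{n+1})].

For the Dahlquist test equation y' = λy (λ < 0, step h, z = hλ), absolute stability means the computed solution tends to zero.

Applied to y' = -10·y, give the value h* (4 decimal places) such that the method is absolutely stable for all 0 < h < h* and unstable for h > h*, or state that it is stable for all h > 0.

On y'=λy, z=hλ:
  y_{n+1} = y_n + z·[4/5·y_n + 1/5·y_{n+1}] ⇒ (1 − 1/5z)y_{n+1} = (1 + 4/5z)y_n
  Hence R(z) = (1 + 4/5z)/(1 − 1/5z).

Boundary: |R(x)|=1, x<0.
x=-0.55: |R|=0.5045
R=−1: 1+4/5x = −1+1/5x ⇒ -3/5x=2 ⇒ x=2/(-3/5)=-3.3333
Confirm numerically:
  x=-2.460: |R|=0.64879 <1
  x=-1.792: |R|=0.31920 <1
  x=-1.736: |R|=0.28860 <1
  x=-3.757: |R|=1.14514 >1
  x=-3.719: |R|=1.13270 >1
  x=-3.367: |R|=1.01207 >1
So |R|<1 on (-3.3333, 0).

(-3.3333,0); λ=-10 ⇒ h* = (10/3)/10 = 0.3333.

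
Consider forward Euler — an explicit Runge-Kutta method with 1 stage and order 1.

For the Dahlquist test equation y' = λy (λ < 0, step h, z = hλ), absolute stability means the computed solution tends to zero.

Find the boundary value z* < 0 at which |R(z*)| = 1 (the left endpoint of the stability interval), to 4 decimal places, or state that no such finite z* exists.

Set f=λy, z=hλ:
  order 1, 1-stage ⇒ R(z)=1+z
  (e.g. R(-0.32)=0.68000, |R|=0.68000)

Need |R(x)|<1, x<0.
x=-0.32: |R|=0.6800
|R(-1.24)|=0.2400 |R(-1)|=0.0000 |R(-0.99)|=0.0100
Bisect:
  x_lo=-2.8434 |R|=1.8434  x_hi=-0.2800 |R|=0.7200
  mid=-1.56168 |R|=0.56168 →hi
  mid=-2.20252 |R|=1.20252 →lo
  mid=-1.88210 |R|=0.88210 →hi
  mid=-2.04231 |R|=1.04231 →lo
  mid=-1.96220 |R|=0.96220 →hi
  mid=-2.00226 |R|=1.00226 →lo
  mid=-1.98223 |R|=0.98223 →hi
  mid=-1.99224 |R|=0.99224 →hi
  ...
  [-2.00007,-1.99991] ⇒ x*=-2.0000
Interval (-2.0000, 0).

left endpoint -2.0000.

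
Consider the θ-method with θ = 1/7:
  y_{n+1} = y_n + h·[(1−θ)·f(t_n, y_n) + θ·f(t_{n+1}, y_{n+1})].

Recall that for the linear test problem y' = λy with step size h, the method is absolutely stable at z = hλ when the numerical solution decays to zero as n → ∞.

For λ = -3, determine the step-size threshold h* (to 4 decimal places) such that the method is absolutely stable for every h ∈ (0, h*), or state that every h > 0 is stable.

(-2.8000,0); λ=-3 ⇒ h* = (14/5)/3 = 0.9333.

On y'=λy, z=hλ:
  y_{n+1} = y_n + z·[6/7·y_n + 1/7·y_{n+1}] ⇒ (1 − 1/7z)y_{n+1} = (1 + 6/7z)y_n
  R(z) = (1 + 6/7z)/(1 − 1/7z).

Need |R(x)|<1, x<0.
x=-1.32: |R|=0.1106
R=−1: 1+6/7x = −1+1/7x ⇒ -5/7x=2 ⇒ x=2/(-5/7)=-2.8000
Confirm numerically:
  x=-2.685: |R|=0.94063 <1
  x=-2.683: |R|=0.93958 <1
  x=-1.315: |R|=0.10704 <1
  x=-3.057: |R|=1.12777 >1
  x=-2.943: |R|=1.07191 >1
Stable set (-2.8000, 0).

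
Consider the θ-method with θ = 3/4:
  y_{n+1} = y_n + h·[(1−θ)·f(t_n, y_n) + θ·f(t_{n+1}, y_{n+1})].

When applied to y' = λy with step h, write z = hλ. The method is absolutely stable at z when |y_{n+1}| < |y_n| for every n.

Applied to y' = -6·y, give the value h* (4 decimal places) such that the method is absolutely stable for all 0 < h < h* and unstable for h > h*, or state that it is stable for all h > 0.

With y'=λy (z=hλ):
  y_{n+1} = y_n + z·[1/4·y_n + 3/4·y_{n+1}] ⇒ (1 − 3/4z)y_{n+1} = (1 + 1/4z)y_n
  ⇒ R(z) = (1 + 1/4z)/(1 − 3/4z).

Need |R(x)|<1, x<0.
x=-1.7: |R|=0.2527
x=-2: |R|=0.2000
x=-10: |R|=0.1765
x=-100: |R|=0.3158
θ=3/4≥1/2 ⇒ |1+1/4x|<|1−3/4x| ∀x<0 ⇒ stable on all of ℝ⁻.

interval (−∞, 0). Any h>0 works for λ=-6.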